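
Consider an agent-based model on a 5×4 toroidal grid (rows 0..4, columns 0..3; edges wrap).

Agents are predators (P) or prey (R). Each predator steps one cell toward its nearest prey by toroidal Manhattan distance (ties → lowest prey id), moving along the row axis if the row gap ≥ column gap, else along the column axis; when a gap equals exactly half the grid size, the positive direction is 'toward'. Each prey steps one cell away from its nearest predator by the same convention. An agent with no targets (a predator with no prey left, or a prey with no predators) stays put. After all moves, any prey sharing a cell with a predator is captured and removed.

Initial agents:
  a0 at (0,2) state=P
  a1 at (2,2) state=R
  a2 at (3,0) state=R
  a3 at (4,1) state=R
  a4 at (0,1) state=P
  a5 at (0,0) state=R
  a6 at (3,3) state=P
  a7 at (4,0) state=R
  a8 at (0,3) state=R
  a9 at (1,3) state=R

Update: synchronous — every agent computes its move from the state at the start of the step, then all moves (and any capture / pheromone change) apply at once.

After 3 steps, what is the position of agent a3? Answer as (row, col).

(1, 1)

t=1: a0@(0,3):P a1@(3,2):R a2@(3,1):R a3@(3,1):R a4@(4,1):P a6@(3,0):P a8@(0,0):R a9@(2,3):R
t=2: a0@(0,0):P a1@(2,2):R a2@(2,1):R a3@(2,1):R a4@(3,1):P a6@(3,1):P a8@(0,1):R a9@(3,3):R
t=3: a0@(0,1):P a1@(1,2):R a2@(1,1):R a3@(1,1):R a4@(2,1):P a6@(2,1):P a8@(0,2):R a9@(3,2):R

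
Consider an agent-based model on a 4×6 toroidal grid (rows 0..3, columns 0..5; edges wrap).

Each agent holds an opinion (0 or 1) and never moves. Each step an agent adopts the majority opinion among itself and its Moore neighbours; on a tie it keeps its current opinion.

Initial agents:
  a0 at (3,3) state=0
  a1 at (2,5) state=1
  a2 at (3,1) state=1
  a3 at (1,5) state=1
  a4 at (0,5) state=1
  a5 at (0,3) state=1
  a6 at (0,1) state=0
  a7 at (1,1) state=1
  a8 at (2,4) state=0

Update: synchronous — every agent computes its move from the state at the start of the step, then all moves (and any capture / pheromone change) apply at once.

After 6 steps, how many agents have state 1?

7

t=1: a0@(3,3):0 a1@(2,5):1 a2@(3,1):1 a3@(1,5):1 a4@(0,5):1 a5@(0,3):1 a6@(0,1):1 a7@(1,1):1 a8@(2,4):0
t=2: (unchanged — steady state)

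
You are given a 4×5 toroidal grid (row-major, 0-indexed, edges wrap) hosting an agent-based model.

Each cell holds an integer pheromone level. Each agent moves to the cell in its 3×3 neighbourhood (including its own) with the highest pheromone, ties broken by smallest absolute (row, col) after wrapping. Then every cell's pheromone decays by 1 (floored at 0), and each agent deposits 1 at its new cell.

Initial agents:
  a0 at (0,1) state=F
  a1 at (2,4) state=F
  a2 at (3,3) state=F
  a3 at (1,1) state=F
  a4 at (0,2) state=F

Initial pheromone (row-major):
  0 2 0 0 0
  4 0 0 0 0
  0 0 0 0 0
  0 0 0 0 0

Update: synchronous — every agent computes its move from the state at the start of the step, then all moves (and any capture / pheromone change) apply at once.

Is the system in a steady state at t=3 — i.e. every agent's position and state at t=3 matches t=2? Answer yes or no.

no

t=1: a0@(1,0) a1@(1,0) a2@(0,2) a3@(1,0) a4@(0,1) | pheromone: 0 2 1 0 0 / 6 0 0 0 0 / 0 0 0 0 0 / 0 0 0 0 0
t=2: a0@(1,0) a1@(1,0) a2@(0,1) a3@(1,0) a4@(1,0) | pheromone: 0 2 0 0 0 / 9 0 0 0 0 / 0 0 0 0 0 / 0 0 0 0 0
t=3: a0@(1,0) a1@(1,0) a2@(1,0) a3@(1,0) a4@(1,0) | pheromone: 0 1 0 0 0 / 13 0 0 0 0 / 0 0 0 0 0 / 0 0 0 0 0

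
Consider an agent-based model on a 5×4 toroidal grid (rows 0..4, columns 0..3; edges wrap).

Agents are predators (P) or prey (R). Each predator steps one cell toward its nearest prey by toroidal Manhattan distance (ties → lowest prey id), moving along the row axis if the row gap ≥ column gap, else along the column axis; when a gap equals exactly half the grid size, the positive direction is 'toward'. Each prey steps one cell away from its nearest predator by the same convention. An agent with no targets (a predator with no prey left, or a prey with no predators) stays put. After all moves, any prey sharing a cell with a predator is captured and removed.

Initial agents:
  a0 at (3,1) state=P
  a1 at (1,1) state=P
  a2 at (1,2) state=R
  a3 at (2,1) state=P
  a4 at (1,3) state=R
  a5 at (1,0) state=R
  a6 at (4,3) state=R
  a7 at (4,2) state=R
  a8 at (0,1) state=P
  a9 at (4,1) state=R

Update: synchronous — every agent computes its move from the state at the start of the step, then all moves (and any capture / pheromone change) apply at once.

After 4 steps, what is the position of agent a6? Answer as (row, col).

(4, 1)

t=1: a0@(4,1):P a1@(1,2):P a2@(1,3):R a3@(1,1):P a5@(1,3):R a6@(4,2):R a7@(0,2):R a8@(4,1):P a9@(0,1):R
t=2: a0@(4,2):P a1@(1,3):P a2@(1,0):R a3@(0,1):P a5@(1,0):R a6@(4,3):R a8@(4,2):P a9@(1,1):R
t=3: a0@(4,3):P a1@(1,0):P a3@(1,1):P a6@(4,0):R a8@(4,3):P a9@(2,1):R
t=4: a0@(4,0):P a1@(0,0):P a3@(2,1):P a6@(4,1):R a8@(4,0):P a9@(3,1):R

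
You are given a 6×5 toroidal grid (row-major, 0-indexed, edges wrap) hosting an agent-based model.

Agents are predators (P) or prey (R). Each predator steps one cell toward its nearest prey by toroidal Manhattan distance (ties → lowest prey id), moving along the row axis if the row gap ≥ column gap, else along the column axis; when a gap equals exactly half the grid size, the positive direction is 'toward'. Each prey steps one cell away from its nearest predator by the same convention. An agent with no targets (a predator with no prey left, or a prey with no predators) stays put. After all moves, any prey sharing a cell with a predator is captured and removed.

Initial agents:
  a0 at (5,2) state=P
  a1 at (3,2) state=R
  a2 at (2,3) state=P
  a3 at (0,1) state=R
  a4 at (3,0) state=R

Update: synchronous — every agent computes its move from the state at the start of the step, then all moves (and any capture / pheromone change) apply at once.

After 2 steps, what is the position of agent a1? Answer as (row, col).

t=1: a0@(4,2):P a1@(2,2):R a2@(3,3):P a3@(1,1):R a4@(3,1):R
t=2: a0@(3,2):P a1@(1,2):R a2@(2,3):P a3@(0,1):R a4@(2,1):R

(1, 2)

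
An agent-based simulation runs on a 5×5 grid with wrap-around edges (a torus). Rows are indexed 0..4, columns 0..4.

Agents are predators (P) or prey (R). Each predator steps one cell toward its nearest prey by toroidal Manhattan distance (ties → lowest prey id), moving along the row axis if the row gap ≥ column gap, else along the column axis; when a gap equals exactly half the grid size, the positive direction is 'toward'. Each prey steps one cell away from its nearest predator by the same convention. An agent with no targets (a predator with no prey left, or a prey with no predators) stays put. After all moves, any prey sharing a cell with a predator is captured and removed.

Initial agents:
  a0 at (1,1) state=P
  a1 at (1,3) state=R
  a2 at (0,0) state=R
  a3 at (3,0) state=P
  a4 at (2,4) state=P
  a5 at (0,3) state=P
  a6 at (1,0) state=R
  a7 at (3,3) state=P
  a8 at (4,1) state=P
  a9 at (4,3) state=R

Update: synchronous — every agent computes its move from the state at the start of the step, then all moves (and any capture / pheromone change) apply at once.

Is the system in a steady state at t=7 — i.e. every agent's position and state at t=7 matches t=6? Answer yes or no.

t=1: a0@(1,0):P a1@(2,3):R a3@(4,0):P a4@(1,4):P a5@(1,3):P a7@(4,3):P a8@(0,1):P a9@(3,3):R
t=2: a0@(1,4):P a3@(4,4):P a4@(2,4):P a5@(2,3):P a7@(3,3):P a8@(1,1):P
t=3: (unchanged — steady state)

yes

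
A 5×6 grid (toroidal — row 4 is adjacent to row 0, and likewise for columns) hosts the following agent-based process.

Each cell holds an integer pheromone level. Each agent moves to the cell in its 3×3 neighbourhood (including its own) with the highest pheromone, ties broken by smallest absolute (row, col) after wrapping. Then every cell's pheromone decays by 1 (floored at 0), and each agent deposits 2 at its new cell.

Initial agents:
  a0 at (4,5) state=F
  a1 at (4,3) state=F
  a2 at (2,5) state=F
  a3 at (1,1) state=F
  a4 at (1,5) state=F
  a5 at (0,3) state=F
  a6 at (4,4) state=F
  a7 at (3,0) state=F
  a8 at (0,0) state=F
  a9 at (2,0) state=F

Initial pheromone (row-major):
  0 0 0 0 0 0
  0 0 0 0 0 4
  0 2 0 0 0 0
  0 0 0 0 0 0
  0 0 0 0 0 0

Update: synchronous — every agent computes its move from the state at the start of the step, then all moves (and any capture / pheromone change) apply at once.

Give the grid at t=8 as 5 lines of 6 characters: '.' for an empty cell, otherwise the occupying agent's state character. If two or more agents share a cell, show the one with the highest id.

..F...
.....F
.F....
......
......

t=1: a0@(0,0) a1@(0,2) a2@(1,5) a3@(2,1) a4@(1,5) a5@(0,2) a6@(0,3) a7@(2,1) a8@(1,5) a9@(1,5) | pheromone: 2 0 4 2 0 0 / 0 0 0 0 0 11 / 0 5 0 0 0 0 / 0 0 0 0 0 0 / 0 0 0 0 0 0
t=2: a0@(1,5) a1@(0,2) a2@(1,5) a3@(2,1) a4@(1,5) a5@(0,2) a6@(0,2) a7@(2,1) a8@(1,5) a9@(1,5) | pheromone: 1 0 9 1 0 0 / 0 0 0 0 0 20 / 0 8 0 0 0 0 / 0 0 0 0 0 0 / 0 0 0 0 0 0
t=3: a0@(1,5) a1@(0,2) a2@(1,5) a3@(2,1) a4@(1,5) a5@(0,2) a6@(0,2) a7@(2,1) a8@(1,5) a9@(1,5) | pheromone: 0 0 14 0 0 0 / 0 0 0 0 0 29 / 0 11 0 0 0 0 / 0 0 0 0 0 0 / 0 0 0 0 0 0
t=4: a0@(1,5) a1@(0,2) a2@(1,5) a3@(2,1) a4@(1,5) a5@(0,2) a6@(0,2) a7@(2,1) a8@(1,5) a9@(1,5) | pheromone: 0 0 19 0 0 0 / 0 0 0 0 0 38 / 0 14 0 0 0 0 / 0 0 0 0 0 0 / 0 0 0 0 0 0
t=5: a0@(1,5) a1@(0,2) a2@(1,5) a3@(2,1) a4@(1,5) a5@(0,2) a6@(0,2) a7@(2,1) a8@(1,5) a9@(1,5) | pheromone: 0 0 24 0 0 0 / 0 0 0 0 0 47 / 0 17 0 0 0 0 / 0 0 0 0 0 0 / 0 0 0 0 0 0
t=6: a0@(1,5) a1@(0,2) a2@(1,5) a3@(2,1) a4@(1,5) a5@(0,2) a6@(0,2) a7@(2,1) a8@(1,5) a9@(1,5) | pheromone: 0 0 29 0 0 0 / 0 0 0 0 0 56 / 0 20 0 0 0 0 / 0 0 0 0 0 0 / 0 0 0 0 0 0
t=7: a0@(1,5) a1@(0,2) a2@(1,5) a3@(2,1) a4@(1,5) a5@(0,2) a6@(0,2) a7@(2,1) a8@(1,5) a9@(1,5) | pheromone: 0 0 34 0 0 0 / 0 0 0 0 0 65 / 0 23 0 0 0 0 / 0 0 0 0 0 0 / 0 0 0 0 0 0
t=8: a0@(1,5) a1@(0,2) a2@(1,5) a3@(2,1) a4@(1,5) a5@(0,2) a6@(0,2) a7@(2,1) a8@(1,5) a9@(1,5) | pheromone: 0 0 39 0 0 0 / 0 0 0 0 0 74 / 0 26 0 0 0 0 / 0 0 0 0 0 0 / 0 0 0 0 0 0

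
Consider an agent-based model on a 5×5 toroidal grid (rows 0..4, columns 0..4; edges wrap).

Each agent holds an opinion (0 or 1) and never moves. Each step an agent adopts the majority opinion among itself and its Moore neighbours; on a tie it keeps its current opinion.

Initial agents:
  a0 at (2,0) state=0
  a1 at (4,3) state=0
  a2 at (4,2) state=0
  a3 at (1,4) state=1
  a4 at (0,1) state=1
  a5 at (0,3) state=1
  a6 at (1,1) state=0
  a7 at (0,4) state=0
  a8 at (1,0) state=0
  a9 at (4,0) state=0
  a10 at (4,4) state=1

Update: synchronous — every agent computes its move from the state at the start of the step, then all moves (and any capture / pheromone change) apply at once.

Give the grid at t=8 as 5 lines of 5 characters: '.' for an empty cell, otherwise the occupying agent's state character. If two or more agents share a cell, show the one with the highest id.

t=1: a0@(2,0):0 a1@(4,3):0 a2@(4,2):0 a3@(1,4):0 a4@(0,1):0 a5@(0,3):1 a6@(1,1):0 a7@(0,4):0 a8@(1,0):0 a9@(4,0):0 a10@(4,4):0
t=2: a0@(2,0):0 a1@(4,3):0 a2@(4,2):0 a3@(1,4):0 a4@(0,1):0 a5@(0,3):0 a6@(1,1):0 a7@(0,4):0 a8@(1,0):0 a9@(4,0):0 a10@(4,4):0
t=3: (unchanged — steady state)

.0.00
00..0
0....
.....
0.000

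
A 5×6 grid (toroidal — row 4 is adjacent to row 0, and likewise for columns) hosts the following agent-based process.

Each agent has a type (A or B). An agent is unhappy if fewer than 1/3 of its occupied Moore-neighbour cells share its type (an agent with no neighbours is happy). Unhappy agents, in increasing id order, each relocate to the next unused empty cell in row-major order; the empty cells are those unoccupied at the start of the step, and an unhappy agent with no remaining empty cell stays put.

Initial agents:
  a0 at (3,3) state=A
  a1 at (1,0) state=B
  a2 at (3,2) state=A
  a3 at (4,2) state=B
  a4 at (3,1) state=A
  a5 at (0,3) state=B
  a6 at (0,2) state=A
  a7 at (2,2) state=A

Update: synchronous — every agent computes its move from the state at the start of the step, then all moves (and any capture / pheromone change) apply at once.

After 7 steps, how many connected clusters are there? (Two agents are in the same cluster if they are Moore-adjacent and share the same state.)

3

t=1: a0@(3,3):A a1@(1,0):B a2@(3,2):A a3@(0,0):B a4@(3,1):A a5@(0,3):B a6@(0,1):A a7@(2,2):A
t=2: a0@(3,3):A a1@(1,0):B a2@(3,2):A a3@(0,0):B a4@(3,1):A a5@(0,3):B a6@(0,2):A a7@(2,2):A
t=3: a0@(3,3):A a1@(1,0):B a2@(3,2):A a3@(0,0):B a4@(3,1):A a5@(0,1):B a6@(0,4):A a7@(2,2):A
t=4: (unchanged — steady state)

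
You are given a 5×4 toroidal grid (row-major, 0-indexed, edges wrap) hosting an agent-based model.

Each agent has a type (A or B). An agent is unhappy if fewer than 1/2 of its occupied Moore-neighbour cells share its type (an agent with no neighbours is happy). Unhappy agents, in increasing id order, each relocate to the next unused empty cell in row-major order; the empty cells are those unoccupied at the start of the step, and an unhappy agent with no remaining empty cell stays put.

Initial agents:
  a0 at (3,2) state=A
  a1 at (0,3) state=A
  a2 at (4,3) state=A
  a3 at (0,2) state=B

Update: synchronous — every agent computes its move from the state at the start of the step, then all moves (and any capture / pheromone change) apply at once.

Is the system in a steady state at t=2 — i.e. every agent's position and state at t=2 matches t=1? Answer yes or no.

t=1: a0@(3,2):A a1@(0,3):A a2@(4,3):A a3@(0,0):B
t=2: a0@(3,2):A a1@(0,3):A a2@(4,3):A a3@(0,1):B

no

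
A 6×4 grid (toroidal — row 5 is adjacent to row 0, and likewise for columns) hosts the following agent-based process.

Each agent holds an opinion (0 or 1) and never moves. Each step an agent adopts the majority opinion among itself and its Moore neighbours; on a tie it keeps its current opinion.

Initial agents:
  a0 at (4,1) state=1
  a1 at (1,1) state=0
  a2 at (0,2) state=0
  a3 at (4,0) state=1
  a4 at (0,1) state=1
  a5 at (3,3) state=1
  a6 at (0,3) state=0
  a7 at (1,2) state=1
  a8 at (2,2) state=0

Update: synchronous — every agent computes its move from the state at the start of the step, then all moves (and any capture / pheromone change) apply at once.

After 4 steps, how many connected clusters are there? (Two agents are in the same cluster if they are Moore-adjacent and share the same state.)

t=1: a0@(4,1):1 a1@(1,1):0 a2@(0,2):0 a3@(4,0):1 a4@(0,1):1 a5@(3,3):1 a6@(0,3):0 a7@(1,2):0 a8@(2,2):0
t=2: a0@(4,1):1 a1@(1,1):0 a2@(0,2):0 a3@(4,0):1 a4@(0,1):0 a5@(3,3):1 a6@(0,3):0 a7@(1,2):0 a8@(2,2):0
t=3: (unchanged — steady state)

2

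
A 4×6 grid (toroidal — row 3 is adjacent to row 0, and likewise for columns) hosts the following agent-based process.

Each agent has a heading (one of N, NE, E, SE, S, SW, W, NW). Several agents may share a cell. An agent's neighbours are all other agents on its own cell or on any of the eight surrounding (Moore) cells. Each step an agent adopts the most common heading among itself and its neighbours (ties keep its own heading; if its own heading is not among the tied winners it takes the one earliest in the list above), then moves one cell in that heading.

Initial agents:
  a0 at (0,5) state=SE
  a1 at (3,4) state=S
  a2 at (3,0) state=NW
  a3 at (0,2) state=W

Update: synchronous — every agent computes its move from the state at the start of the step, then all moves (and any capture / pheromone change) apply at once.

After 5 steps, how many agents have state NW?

t=1: a0@(1,0):SE a1@(0,4):S a2@(2,5):NW a3@(0,1):W
t=2: a0@(2,1):SE a1@(1,4):S a2@(1,4):NW a3@(0,0):W
t=3: a0@(3,2):SE a1@(2,4):S a2@(0,3):NW a3@(0,5):W
t=4: a0@(0,3):SE a1@(3,4):S a2@(3,2):NW a3@(0,4):W
t=5: a0@(1,4):SE a1@(0,4):S a2@(2,1):NW a3@(0,3):W

1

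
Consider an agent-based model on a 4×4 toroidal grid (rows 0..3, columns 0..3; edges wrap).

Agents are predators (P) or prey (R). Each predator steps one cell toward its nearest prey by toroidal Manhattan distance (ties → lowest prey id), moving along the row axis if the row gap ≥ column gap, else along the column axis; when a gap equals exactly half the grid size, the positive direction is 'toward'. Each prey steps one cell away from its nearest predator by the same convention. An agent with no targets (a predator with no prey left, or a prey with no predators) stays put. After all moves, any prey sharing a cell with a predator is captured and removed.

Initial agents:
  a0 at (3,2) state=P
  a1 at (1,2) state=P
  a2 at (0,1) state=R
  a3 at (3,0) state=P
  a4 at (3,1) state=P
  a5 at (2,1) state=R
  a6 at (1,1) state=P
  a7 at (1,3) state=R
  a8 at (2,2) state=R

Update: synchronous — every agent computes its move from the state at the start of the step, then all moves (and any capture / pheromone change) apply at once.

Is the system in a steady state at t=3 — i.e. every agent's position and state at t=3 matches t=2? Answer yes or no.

t=1: a0@(2,2):P a1@(1,3):P a2@(1,1):R a3@(0,0):P a4@(0,1):P a5@(1,1):R a6@(0,1):P a7@(1,0):R a8@(1,2):R
t=2: a0@(1,2):P a1@(1,0):P a2@(2,1):R a3@(1,0):P a4@(1,1):P a5@(2,1):R a6@(1,1):P a8@(0,2):R
t=3: a0@(0,2):P a1@(2,0):P a2@(3,1):R a3@(2,0):P a4@(2,1):P a5@(3,1):R a6@(2,1):P a8@(3,2):R

no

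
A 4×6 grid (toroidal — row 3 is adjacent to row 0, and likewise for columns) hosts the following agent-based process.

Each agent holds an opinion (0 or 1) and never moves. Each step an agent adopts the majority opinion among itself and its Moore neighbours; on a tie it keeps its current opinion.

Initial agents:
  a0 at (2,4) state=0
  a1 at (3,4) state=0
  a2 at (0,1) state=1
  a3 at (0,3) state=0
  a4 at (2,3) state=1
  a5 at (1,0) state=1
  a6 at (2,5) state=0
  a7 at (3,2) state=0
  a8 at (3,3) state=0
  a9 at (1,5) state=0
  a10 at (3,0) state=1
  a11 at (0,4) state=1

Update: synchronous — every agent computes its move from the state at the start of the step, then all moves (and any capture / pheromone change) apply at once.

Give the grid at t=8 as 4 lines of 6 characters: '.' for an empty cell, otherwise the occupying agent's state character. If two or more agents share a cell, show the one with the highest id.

.1.00.
1....0
...000
1.000.

t=1: a0@(2,4):0 a1@(3,4):0 a2@(0,1):1 a3@(0,3):0 a4@(2,3):0 a5@(1,0):1 a6@(2,5):0 a7@(3,2):0 a8@(3,3):0 a9@(1,5):0 a10@(3,0):1 a11@(0,4):0
t=2: (unchanged — steady state)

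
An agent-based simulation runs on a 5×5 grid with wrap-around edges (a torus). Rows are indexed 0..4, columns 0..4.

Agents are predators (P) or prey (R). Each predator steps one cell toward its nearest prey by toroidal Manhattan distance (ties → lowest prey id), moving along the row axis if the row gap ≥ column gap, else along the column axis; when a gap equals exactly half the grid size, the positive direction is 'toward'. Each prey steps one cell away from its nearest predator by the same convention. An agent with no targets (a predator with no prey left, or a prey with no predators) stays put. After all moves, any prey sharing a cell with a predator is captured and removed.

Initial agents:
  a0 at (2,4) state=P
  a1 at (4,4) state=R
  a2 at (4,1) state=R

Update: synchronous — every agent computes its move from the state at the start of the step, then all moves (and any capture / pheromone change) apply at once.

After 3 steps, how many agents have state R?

t=1: a0@(3,4):P a1@(0,4):R a2@(0,1):R
t=2: a0@(4,4):P a1@(1,4):R a2@(1,1):R
t=3: a0@(0,4):P a1@(2,4):R a2@(2,1):R

2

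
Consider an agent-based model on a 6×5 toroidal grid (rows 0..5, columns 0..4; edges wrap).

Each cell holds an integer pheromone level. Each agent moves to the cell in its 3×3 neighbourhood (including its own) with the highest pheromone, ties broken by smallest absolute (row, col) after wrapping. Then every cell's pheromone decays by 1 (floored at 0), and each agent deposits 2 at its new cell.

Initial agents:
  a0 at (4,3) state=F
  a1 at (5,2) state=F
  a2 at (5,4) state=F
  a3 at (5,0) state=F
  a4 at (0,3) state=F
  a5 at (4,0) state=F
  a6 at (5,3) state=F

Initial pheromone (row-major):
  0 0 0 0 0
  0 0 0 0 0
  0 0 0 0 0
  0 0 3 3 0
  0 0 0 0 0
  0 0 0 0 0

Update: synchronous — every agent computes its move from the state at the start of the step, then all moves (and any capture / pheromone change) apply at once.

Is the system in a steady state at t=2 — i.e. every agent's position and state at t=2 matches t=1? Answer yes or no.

t=1: a0@(3,2) a1@(0,1) a2@(0,0) a3@(0,0) a4@(0,2) a5@(3,0) a6@(0,2) | pheromone: 4 2 4 0 0 / 0 0 0 0 0 / 0 0 0 0 0 / 2 0 4 2 0 / 0 0 0 0 0 / 0 0 0 0 0
t=2: a0@(3,2) a1@(0,0) a2@(0,0) a3@(0,0) a4@(0,2) a5@(3,0) a6@(0,2) | pheromone: 9 1 7 0 0 / 0 0 0 0 0 / 0 0 0 0 0 / 3 0 5 1 0 / 0 0 0 0 0 / 0 0 0 0 0

no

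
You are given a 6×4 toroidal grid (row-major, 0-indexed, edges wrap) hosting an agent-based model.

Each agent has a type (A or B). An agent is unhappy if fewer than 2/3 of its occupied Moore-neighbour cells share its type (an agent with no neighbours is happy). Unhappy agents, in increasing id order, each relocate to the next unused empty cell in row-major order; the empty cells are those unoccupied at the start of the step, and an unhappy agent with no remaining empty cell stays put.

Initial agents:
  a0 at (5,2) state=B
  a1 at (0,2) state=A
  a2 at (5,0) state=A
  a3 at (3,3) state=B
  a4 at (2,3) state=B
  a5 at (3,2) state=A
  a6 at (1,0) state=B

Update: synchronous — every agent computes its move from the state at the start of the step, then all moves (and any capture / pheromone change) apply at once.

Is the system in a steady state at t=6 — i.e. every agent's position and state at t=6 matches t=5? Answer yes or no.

no

t=1: a0@(0,0):B a1@(0,1):A a2@(5,0):A a3@(0,3):B a4@(2,3):B a5@(1,1):A a6@(1,0):B
t=2: a0@(0,2):B a1@(1,2):A a2@(1,3):A a3@(0,3):B a4@(2,3):B a5@(2,0):A a6@(2,1):B
t=3: a0@(0,0):B a1@(0,1):A a2@(1,0):A a3@(1,1):B a4@(2,2):B a5@(3,0):A a6@(3,1):B
t=4: a0@(0,2):B a1@(0,3):A a2@(1,2):A a3@(1,3):B a4@(2,2):B a5@(2,0):A a6@(2,1):B
t=5: a0@(0,0):B a1@(0,1):A a2@(1,0):A a3@(1,1):B a4@(2,2):B a5@(2,3):A a6@(3,0):B
t=6: a0@(0,2):B a1@(0,3):A a2@(1,2):A a3@(1,3):B a4@(2,0):B a5@(2,1):A a6@(3,1):B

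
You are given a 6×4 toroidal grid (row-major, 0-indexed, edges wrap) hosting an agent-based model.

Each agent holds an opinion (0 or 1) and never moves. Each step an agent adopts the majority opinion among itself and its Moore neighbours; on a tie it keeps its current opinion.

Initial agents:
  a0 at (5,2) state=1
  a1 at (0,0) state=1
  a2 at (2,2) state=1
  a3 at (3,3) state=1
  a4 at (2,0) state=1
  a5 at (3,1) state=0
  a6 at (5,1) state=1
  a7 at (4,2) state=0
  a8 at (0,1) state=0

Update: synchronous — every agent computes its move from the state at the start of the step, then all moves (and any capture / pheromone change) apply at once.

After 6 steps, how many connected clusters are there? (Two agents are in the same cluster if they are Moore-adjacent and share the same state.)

t=1: a0@(5,2):1 a1@(0,0):1 a2@(2,2):1 a3@(3,3):1 a4@(2,0):1 a5@(3,1):0 a6@(5,1):1 a7@(4,2):1 a8@(0,1):1
t=2: a0@(5,2):1 a1@(0,0):1 a2@(2,2):1 a3@(3,3):1 a4@(2,0):1 a5@(3,1):1 a6@(5,1):1 a7@(4,2):1 a8@(0,1):1
t=3: (unchanged — steady state)

1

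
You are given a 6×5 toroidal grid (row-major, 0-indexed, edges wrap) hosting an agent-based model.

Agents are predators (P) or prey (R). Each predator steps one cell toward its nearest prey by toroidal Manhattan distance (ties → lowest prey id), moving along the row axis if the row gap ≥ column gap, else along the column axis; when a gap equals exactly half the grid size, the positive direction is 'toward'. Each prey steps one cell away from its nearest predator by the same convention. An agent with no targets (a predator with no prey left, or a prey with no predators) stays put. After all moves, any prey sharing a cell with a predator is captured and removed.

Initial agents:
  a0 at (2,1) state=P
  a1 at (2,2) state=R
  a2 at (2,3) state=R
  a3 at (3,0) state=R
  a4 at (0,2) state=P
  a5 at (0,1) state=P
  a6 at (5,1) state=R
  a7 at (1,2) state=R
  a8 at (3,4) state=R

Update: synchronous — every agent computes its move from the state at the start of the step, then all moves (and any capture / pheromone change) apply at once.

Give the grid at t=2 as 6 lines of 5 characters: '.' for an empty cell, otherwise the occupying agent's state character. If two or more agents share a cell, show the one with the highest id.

t=1: a0@(2,2):P a1@(2,3):R a2@(2,4):R a3@(4,0):R a4@(1,2):P a5@(5,1):P a6@(4,1):R a8@(3,3):R
t=2: a0@(2,3):P a1@(2,4):R a2@(2,0):R a3@(3,0):R a4@(2,2):P a5@(4,1):P a6@(3,1):R a8@(4,3):R

.....
.....
R.PPR
RR...
.P.R.
.....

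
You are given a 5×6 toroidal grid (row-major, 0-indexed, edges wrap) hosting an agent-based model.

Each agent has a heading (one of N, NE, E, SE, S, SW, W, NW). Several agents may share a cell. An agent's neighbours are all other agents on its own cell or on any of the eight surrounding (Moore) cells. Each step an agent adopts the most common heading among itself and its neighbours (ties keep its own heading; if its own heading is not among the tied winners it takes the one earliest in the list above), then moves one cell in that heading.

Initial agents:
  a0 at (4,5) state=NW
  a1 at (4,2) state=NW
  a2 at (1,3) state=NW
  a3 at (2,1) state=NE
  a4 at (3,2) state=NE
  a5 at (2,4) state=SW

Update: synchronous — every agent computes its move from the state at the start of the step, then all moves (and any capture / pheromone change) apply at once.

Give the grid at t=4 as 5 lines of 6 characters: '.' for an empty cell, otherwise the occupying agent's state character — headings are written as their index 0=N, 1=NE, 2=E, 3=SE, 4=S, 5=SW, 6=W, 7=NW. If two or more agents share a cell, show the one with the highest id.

.7..7.
5.....
.....7
.....1
1.....

t=1: a0@(3,4):NW a1@(3,1):NW a2@(0,2):NW a3@(1,2):NE a4@(2,3):NE a5@(3,3):SW
t=2: a0@(2,3):NW a1@(2,0):NW a2@(4,1):NW a3@(0,3):NE a4@(1,4):NE a5@(4,2):SW
t=3: a0@(1,2):NW a1@(1,5):NW a2@(3,0):NW a3@(4,4):NE a4@(0,5):NE a5@(0,1):SW
t=4: a0@(0,1):NW a1@(0,4):NW a2@(2,5):NW a3@(3,5):NE a4@(4,0):NE a5@(1,0):SW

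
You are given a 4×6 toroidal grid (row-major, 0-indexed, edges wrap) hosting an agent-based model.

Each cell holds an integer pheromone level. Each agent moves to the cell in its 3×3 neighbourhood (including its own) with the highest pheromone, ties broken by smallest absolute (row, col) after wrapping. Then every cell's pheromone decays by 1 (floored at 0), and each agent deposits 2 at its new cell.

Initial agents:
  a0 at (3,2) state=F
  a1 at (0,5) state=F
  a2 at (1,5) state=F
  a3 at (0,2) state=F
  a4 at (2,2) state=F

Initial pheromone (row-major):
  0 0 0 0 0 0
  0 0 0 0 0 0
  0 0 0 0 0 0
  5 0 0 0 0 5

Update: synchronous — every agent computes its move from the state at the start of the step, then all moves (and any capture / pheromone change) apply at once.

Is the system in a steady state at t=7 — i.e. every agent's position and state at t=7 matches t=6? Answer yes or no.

yes

t=1: a0@(0,1) a1@(3,0) a2@(0,0) a3@(0,1) a4@(1,1) | pheromone: 2 4 0 0 0 0 / 0 2 0 0 0 0 / 0 0 0 0 0 0 / 6 0 0 0 0 4
t=2: a0@(3,0) a1@(3,0) a2@(3,0) a3@(3,0) a4@(0,1) | pheromone: 1 5 0 0 0 0 / 0 1 0 0 0 0 / 0 0 0 0 0 0 / 13 0 0 0 0 3
t=3: a0@(3,0) a1@(3,0) a2@(3,0) a3@(3,0) a4@(3,0) | pheromone: 0 4 0 0 0 0 / 0 0 0 0 0 0 / 0 0 0 0 0 0 / 22 0 0 0 0 2
t=4: a0@(3,0) a1@(3,0) a2@(3,0) a3@(3,0) a4@(3,0) | pheromone: 0 3 0 0 0 0 / 0 0 0 0 0 0 / 0 0 0 0 0 0 / 31 0 0 0 0 1
t=5: a0@(3,0) a1@(3,0) a2@(3,0) a3@(3,0) a4@(3,0) | pheromone: 0 2 0 0 0 0 / 0 0 0 0 0 0 / 0 0 0 0 0 0 / 40 0 0 0 0 0
t=6: a0@(3,0) a1@(3,0) a2@(3,0) a3@(3,0) a4@(3,0) | pheromone: 0 1 0 0 0 0 / 0 0 0 0 0 0 / 0 0 0 0 0 0 / 49 0 0 0 0 0
t=7: a0@(3,0) a1@(3,0) a2@(3,0) a3@(3,0) a4@(3,0) | pheromone: 0 0 0 0 0 0 / 0 0 0 0 0 0 / 0 0 0 0 0 0 / 58 0 0 0 0 0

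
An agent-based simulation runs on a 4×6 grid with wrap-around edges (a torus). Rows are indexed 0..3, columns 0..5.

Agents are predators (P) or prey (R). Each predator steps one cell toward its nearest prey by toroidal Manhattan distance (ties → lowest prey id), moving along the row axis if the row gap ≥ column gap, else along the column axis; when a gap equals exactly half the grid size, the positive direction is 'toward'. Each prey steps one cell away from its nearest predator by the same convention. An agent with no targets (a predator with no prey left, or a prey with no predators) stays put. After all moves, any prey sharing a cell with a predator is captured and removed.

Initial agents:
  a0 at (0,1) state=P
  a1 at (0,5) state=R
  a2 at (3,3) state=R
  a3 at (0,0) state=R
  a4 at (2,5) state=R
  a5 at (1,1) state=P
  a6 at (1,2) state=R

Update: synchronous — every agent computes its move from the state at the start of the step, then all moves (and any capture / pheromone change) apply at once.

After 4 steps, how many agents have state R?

4

t=1: a0@(0,0):P a1@(0,4):R a2@(3,4):R a3@(0,5):R a4@(2,4):R a5@(1,2):P a6@(1,3):R
t=2: a0@(0,5):P a1@(0,3):R a2@(3,3):R a3@(0,4):R a4@(2,5):R a5@(1,3):P a6@(1,4):R
t=3: a0@(0,4):P a1@(3,3):R a2@(2,3):R a4@(1,5):R a5@(0,3):P a6@(1,5):R
t=4: a0@(3,4):P a1@(2,3):R a2@(1,3):R a4@(2,5):R a5@(3,3):P a6@(2,5):R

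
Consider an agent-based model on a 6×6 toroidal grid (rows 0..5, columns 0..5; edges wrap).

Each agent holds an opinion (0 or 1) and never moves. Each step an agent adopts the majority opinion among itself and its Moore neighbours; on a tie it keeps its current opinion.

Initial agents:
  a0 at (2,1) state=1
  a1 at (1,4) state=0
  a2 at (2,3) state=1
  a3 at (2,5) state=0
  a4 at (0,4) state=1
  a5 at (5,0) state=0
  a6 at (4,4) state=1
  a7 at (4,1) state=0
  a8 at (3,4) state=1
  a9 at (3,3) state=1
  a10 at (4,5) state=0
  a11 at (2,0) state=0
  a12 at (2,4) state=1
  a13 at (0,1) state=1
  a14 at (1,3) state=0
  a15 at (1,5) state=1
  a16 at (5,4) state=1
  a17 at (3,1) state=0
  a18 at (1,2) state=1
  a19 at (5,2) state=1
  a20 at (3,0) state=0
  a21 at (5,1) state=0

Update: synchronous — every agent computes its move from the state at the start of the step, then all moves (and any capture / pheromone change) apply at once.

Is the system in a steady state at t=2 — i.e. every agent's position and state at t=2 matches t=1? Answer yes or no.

t=1: a0@(2,1):0 a1@(1,4):1 a2@(2,3):1 a3@(2,5):0 a4@(0,4):1 a5@(5,0):0 a6@(4,4):1 a7@(4,1):0 a8@(3,4):1 a9@(3,3):1 a10@(4,5):0 a11@(2,0):0 a12@(2,4):1 a13@(0,1):1 a14@(1,3):1 a15@(1,5):1 a16@(5,4):1 a17@(3,1):0 a18@(1,2):1 a19@(5,2):1 a20@(3,0):0 a21@(5,1):0
t=2: a0@(2,1):0 a1@(1,4):1 a2@(2,3):1 a3@(2,5):1 a4@(0,4):1 a5@(5,0):0 a6@(4,4):1 a7@(4,1):0 a8@(3,4):1 a9@(3,3):1 a10@(4,5):0 a11@(2,0):0 a12@(2,4):1 a13@(0,1):1 a14@(1,3):1 a15@(1,5):1 a16@(5,4):1 a17@(3,1):0 a18@(1,2):1 a19@(5,2):1 a20@(3,0):0 a21@(5,1):0

no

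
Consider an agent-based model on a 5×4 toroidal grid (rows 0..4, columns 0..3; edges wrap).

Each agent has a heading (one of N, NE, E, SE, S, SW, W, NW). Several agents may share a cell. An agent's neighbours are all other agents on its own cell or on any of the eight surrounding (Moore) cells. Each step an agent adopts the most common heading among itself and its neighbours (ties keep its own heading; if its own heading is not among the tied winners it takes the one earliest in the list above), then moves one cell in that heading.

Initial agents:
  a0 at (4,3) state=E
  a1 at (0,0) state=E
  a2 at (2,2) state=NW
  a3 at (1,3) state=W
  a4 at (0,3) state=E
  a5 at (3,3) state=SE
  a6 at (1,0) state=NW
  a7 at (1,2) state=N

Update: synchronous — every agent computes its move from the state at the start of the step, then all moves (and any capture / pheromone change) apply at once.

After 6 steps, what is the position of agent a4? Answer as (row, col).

(0, 1)

t=1: a0@(4,0):E a1@(0,1):E a2@(1,1):NW a3@(1,0):E a4@(0,0):E a5@(4,0):SE a6@(1,1):E a7@(0,2):N
t=2: a0@(4,1):E a1@(0,2):E a2@(1,2):E a3@(1,1):E a4@(0,1):E a5@(4,1):E a6@(1,2):E a7@(0,3):E
t=3: a0@(4,2):E a1@(0,3):E a2@(1,3):E a3@(1,2):E a4@(0,2):E a5@(4,2):E a6@(1,3):E a7@(0,0):E
t=4: a0@(4,3):E a1@(0,0):E a2@(1,0):E a3@(1,3):E a4@(0,3):E a5@(4,3):E a6@(1,0):E a7@(0,1):E
t=5: a0@(4,0):E a1@(0,1):E a2@(1,1):E a3@(1,0):E a4@(0,0):E a5@(4,0):E a6@(1,1):E a7@(0,2):E
t=6: a0@(4,1):E a1@(0,2):E a2@(1,2):E a3@(1,1):E a4@(0,1):E a5@(4,1):E a6@(1,2):E a7@(0,3):E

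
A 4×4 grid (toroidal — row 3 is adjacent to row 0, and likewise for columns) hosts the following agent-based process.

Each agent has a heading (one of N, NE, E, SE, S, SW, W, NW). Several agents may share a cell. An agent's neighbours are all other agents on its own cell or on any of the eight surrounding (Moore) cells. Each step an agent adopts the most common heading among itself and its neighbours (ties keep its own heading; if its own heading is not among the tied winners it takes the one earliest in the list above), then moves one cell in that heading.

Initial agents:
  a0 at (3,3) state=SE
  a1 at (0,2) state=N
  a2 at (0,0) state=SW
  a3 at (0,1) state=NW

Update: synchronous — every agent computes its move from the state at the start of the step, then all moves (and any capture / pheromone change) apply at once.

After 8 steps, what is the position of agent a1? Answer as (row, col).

t=1: a0@(0,0):SE a1@(3,2):N a2@(1,3):SW a3@(3,0):NW
t=2: a0@(1,1):SE a1@(2,2):N a2@(2,2):SW a3@(2,3):NW
t=3: a0@(2,2):SE a1@(1,2):N a2@(3,1):SW a3@(1,2):NW
t=4: a0@(3,3):SE a1@(0,2):N a2@(0,0):SW a3@(0,1):NW
t=5: a0@(0,0):SE a1@(3,2):N a2@(1,3):SW a3@(3,0):NW
t=6: a0@(1,1):SE a1@(2,2):N a2@(2,2):SW a3@(2,3):NW
t=7: a0@(2,2):SE a1@(1,2):N a2@(3,1):SW a3@(1,2):NW
t=8: a0@(3,3):SE a1@(0,2):N a2@(0,0):SW a3@(0,1):NW

(0, 2)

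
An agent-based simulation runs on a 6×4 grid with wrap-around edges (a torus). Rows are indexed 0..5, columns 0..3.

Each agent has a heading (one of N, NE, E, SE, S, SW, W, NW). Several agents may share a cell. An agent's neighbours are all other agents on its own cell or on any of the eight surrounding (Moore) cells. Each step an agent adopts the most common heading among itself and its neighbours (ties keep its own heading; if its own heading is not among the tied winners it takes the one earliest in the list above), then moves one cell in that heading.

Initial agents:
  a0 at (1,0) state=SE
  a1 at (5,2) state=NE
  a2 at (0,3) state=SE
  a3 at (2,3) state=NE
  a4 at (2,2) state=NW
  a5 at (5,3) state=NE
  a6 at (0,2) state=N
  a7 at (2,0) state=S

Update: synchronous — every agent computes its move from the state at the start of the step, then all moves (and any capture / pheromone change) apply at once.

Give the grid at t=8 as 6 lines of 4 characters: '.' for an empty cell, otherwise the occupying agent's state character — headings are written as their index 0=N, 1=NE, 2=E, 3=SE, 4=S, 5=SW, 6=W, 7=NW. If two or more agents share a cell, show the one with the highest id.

t=1: a0@(2,1):SE a1@(4,3):NE a2@(1,0):SE a3@(1,0):NE a4@(1,1):NW a5@(4,0):NE a6@(5,3):NE a7@(3,0):S
t=2: a0@(3,2):SE a1@(3,0):NE a2@(2,1):SE a3@(2,1):SE a4@(2,2):SE a5@(3,1):NE a6@(4,0):NE a7@(2,1):NE
t=3: a0@(4,3):SE a1@(2,1):NE a2@(3,2):SE a3@(3,2):SE a4@(3,3):SE a5@(2,2):NE a6@(3,1):NE a7@(3,2):SE
t=4: a0@(5,0):SE a1@(1,2):NE a2@(4,3):SE a3@(4,3):SE a4@(4,0):SE a5@(3,3):SE a6@(2,2):NE a7@(4,3):SE
t=5: a0@(0,1):SE a1@(0,3):NE a2@(5,0):SE a3@(5,0):SE a4@(5,1):SE a5@(4,0):SE a6@(1,3):NE a7@(5,0):SE
t=6: a0@(1,2):SE a1@(1,0):SE a2@(0,1):SE a3@(0,1):SE a4@(0,2):SE a5@(5,1):SE a6@(0,0):NE a7@(0,1):SE
t=7: a0@(2,3):SE a1@(2,1):SE a2@(1,2):SE a3@(1,2):SE a4@(1,3):SE a5@(0,2):SE a6@(1,1):SE a7@(1,2):SE
t=8: a0@(3,0):SE a1@(3,2):SE a2@(2,3):SE a3@(2,3):SE a4@(2,0):SE a5@(1,3):SE a6@(2,2):SE a7@(2,3):SE

....
...3
3.33
3.3.
....
....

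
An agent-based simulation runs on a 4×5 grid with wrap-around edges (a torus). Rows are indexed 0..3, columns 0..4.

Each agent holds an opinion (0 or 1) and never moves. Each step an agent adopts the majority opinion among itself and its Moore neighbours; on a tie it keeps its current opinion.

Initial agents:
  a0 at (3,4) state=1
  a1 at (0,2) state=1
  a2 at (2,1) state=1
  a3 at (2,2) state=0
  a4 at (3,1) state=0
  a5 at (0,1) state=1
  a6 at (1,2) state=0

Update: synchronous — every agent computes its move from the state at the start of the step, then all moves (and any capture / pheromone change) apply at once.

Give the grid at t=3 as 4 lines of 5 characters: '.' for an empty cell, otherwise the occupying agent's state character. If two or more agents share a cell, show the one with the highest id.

t=1: a0@(3,4):1 a1@(0,2):1 a2@(2,1):0 a3@(2,2):0 a4@(3,1):1 a5@(0,1):1 a6@(1,2):1
t=2: (unchanged — steady state)

.11..
..1..
.00..
.1..1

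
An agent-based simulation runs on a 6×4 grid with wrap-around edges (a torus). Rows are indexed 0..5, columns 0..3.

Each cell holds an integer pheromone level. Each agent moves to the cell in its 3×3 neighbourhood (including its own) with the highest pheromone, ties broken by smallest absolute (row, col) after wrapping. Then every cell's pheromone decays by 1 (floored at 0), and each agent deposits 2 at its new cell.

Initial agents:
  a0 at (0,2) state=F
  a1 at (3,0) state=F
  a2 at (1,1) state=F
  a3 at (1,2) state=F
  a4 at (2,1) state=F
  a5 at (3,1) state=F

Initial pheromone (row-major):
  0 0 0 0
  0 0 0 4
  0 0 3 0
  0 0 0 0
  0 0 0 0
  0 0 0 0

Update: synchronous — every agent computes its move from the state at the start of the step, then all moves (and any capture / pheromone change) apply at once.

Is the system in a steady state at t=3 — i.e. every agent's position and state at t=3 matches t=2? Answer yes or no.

no

t=1: a0@(1,3) a1@(2,0) a2@(2,2) a3@(1,3) a4@(2,2) a5@(2,2) | pheromone: 0 0 0 0 / 0 0 0 7 / 2 0 8 0 / 0 0 0 0 / 0 0 0 0 / 0 0 0 0
t=2: a0@(2,2) a1@(1,3) a2@(2,2) a3@(2,2) a4@(2,2) a5@(2,2) | pheromone: 0 0 0 0 / 0 0 0 8 / 1 0 17 0 / 0 0 0 0 / 0 0 0 0 / 0 0 0 0
t=3: a0@(2,2) a1@(2,2) a2@(2,2) a3@(2,2) a4@(2,2) a5@(2,2) | pheromone: 0 0 0 0 / 0 0 0 7 / 0 0 28 0 / 0 0 0 0 / 0 0 0 0 / 0 0 0 0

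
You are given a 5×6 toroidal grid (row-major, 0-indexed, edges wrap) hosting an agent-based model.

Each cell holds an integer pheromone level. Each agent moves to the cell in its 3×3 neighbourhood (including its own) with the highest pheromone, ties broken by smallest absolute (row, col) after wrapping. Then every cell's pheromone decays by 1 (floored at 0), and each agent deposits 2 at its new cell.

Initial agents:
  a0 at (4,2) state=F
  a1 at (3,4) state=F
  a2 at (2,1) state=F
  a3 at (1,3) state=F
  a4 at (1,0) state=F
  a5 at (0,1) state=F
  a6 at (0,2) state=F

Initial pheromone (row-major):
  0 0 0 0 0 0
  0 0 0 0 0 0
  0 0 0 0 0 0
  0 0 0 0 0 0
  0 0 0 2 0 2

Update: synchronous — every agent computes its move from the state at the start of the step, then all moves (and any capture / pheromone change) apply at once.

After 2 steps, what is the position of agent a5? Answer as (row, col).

t=1: a0@(4,3) a1@(4,3) a2@(1,0) a3@(0,2) a4@(0,0) a5@(0,0) a6@(4,3) | pheromone: 4 0 2 0 0 0 / 2 0 0 0 0 0 / 0 0 0 0 0 0 / 0 0 0 0 0 0 / 0 0 0 7 0 1
t=2: a0@(4,3) a1@(4,3) a2@(0,0) a3@(4,3) a4@(0,0) a5@(0,0) a6@(4,3) | pheromone: 9 0 1 0 0 0 / 1 0 0 0 0 0 / 0 0 0 0 0 0 / 0 0 0 0 0 0 / 0 0 0 14 0 0

(0, 0)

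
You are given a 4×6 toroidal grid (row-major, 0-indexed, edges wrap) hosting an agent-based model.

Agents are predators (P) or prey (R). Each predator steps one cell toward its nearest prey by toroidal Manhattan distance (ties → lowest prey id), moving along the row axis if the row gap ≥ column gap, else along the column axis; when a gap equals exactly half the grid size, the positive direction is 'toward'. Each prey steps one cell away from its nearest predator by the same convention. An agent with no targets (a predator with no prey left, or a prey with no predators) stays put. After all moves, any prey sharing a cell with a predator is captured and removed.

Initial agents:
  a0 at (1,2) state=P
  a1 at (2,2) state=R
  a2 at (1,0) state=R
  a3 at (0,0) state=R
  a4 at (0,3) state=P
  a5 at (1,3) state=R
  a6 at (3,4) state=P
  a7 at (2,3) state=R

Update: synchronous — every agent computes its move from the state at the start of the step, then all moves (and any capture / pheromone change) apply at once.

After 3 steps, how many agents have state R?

5

t=1: a0@(2,2):P a1@(3,2):R a2@(1,5):R a3@(0,5):R a4@(1,3):P a5@(1,4):R a6@(2,4):P a7@(3,3):R
t=2: a0@(3,2):P a1@(0,2):R a2@(1,0):R a3@(0,0):R a4@(1,4):P a5@(1,5):R a6@(1,4):P a7@(0,3):R
t=3: a0@(0,2):P a1@(1,2):R a2@(1,1):R a3@(0,5):R a4@(1,5):P a5@(1,0):R a6@(1,5):P a7@(1,3):R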